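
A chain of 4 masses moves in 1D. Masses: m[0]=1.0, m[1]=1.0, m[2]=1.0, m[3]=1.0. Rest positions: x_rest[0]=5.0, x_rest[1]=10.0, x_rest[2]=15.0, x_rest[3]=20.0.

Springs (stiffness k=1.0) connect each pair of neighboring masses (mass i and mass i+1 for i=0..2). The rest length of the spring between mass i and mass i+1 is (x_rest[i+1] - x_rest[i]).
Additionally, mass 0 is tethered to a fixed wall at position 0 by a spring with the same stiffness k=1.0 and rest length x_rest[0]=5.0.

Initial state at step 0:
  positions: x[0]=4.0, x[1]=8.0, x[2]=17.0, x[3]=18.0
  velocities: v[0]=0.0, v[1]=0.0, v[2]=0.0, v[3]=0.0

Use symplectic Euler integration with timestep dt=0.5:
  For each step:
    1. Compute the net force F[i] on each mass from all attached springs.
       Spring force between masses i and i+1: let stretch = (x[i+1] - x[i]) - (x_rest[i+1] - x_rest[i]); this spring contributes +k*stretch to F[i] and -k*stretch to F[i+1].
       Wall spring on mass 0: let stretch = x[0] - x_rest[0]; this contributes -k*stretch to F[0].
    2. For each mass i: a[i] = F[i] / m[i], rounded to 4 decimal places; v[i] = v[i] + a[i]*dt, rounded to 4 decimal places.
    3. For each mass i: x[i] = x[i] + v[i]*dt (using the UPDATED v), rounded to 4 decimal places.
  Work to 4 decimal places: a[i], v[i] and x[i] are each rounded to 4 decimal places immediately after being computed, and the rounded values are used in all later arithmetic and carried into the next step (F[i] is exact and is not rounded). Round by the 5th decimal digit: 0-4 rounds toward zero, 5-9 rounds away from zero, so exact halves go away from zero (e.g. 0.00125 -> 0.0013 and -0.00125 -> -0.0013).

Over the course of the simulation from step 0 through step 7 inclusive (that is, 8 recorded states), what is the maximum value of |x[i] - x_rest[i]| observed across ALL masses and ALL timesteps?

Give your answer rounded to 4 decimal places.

Step 0: x=[4.0000 8.0000 17.0000 18.0000] v=[0.0000 0.0000 0.0000 0.0000]
Step 1: x=[4.0000 9.2500 15.0000 19.0000] v=[0.0000 2.5000 -4.0000 2.0000]
Step 2: x=[4.3125 10.6250 12.5625 20.2500] v=[0.6250 2.7500 -4.8750 2.5000]
Step 3: x=[5.1250 10.9063 11.5625 20.8282] v=[1.6250 0.5625 -2.0000 1.1563]
Step 4: x=[6.1016 9.9063 12.7149 20.3399] v=[1.9532 -2.0001 2.3048 -0.9766]
Step 5: x=[6.5040 8.6572 15.0714 19.1954] v=[0.8048 -2.4982 4.7130 -2.2891]
Step 6: x=[5.8187 8.4734 16.8554 18.2699] v=[-1.3706 -0.3677 3.5679 -1.8511]
Step 7: x=[4.3424 9.7214 16.8975 18.2407] v=[-2.9526 2.4960 0.0842 -0.0584]
Max displacement = 3.4375

Answer: 3.4375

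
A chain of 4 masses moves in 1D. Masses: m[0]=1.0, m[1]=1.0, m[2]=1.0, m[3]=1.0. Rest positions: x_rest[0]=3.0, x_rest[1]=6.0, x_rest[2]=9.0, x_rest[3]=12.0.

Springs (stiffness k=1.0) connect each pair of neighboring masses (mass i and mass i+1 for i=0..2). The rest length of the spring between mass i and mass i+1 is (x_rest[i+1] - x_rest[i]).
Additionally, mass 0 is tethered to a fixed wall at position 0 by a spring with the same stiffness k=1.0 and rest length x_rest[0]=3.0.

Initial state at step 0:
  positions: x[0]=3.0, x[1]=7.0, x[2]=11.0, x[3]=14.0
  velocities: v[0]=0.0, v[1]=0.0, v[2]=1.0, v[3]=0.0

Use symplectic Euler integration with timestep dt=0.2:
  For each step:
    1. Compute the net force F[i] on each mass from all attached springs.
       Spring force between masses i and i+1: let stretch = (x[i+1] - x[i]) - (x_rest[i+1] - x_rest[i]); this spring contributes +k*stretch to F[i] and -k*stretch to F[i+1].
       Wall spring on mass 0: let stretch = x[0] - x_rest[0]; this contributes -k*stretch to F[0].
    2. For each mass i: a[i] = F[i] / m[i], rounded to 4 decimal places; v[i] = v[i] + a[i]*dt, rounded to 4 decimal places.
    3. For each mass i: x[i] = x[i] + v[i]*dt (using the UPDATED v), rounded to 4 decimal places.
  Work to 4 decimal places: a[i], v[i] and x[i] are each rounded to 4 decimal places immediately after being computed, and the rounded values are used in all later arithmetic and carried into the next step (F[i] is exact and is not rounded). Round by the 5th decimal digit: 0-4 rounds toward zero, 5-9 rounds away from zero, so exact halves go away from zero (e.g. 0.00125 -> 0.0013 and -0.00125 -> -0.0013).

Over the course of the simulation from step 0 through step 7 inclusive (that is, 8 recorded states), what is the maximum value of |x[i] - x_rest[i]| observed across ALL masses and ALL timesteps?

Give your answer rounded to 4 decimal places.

Step 0: x=[3.0000 7.0000 11.0000 14.0000] v=[0.0000 0.0000 1.0000 0.0000]
Step 1: x=[3.0400 7.0000 11.1600 14.0000] v=[0.2000 0.0000 0.8000 0.0000]
Step 2: x=[3.1168 7.0080 11.2672 14.0064] v=[0.3840 0.0400 0.5360 0.0320]
Step 3: x=[3.2246 7.0307 11.3136 14.0232] v=[0.5389 0.1136 0.2320 0.0842]
Step 4: x=[3.3556 7.0725 11.2971 14.0517] v=[0.6552 0.2090 -0.0827 0.1423]
Step 5: x=[3.5011 7.1346 11.2218 14.0900] v=[0.7275 0.3105 -0.3767 0.1914]
Step 6: x=[3.6519 7.2148 11.0977 14.1336] v=[0.7540 0.4012 -0.6205 0.2178]
Step 7: x=[3.7991 7.3078 10.9397 14.1757] v=[0.7362 0.4652 -0.7899 0.2106]
Max displacement = 2.3136

Answer: 2.3136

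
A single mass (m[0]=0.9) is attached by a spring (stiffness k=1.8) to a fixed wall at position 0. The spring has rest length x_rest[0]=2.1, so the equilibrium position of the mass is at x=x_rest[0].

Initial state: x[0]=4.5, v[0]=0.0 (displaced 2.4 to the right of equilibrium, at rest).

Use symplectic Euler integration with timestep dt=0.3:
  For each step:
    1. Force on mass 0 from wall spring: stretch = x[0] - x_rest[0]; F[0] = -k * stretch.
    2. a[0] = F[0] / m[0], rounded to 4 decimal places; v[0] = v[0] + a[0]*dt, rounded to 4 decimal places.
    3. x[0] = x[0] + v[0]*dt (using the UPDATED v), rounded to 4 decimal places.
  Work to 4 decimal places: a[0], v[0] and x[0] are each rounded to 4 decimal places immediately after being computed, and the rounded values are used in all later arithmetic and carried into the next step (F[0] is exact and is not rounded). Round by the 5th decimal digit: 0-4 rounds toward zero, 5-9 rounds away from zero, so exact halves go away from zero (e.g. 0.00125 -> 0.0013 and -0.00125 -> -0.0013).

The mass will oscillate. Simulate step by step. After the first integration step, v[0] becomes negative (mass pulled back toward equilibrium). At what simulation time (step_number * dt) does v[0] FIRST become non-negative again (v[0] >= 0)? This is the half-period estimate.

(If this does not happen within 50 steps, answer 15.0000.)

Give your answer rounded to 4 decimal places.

Step 0: x=[4.5000] v=[0.0000]
Step 1: x=[4.0680] v=[-1.4400]
Step 2: x=[3.2818] v=[-2.6208]
Step 3: x=[2.2828] v=[-3.3299]
Step 4: x=[1.2509] v=[-3.4396]
Step 5: x=[0.3719] v=[-2.9301]
Step 6: x=[-0.1961] v=[-1.8932]
Step 7: x=[-0.3508] v=[-0.5155]
Step 8: x=[-0.0643] v=[0.9550]
First v>=0 after going negative at step 8, time=2.4000

Answer: 2.4000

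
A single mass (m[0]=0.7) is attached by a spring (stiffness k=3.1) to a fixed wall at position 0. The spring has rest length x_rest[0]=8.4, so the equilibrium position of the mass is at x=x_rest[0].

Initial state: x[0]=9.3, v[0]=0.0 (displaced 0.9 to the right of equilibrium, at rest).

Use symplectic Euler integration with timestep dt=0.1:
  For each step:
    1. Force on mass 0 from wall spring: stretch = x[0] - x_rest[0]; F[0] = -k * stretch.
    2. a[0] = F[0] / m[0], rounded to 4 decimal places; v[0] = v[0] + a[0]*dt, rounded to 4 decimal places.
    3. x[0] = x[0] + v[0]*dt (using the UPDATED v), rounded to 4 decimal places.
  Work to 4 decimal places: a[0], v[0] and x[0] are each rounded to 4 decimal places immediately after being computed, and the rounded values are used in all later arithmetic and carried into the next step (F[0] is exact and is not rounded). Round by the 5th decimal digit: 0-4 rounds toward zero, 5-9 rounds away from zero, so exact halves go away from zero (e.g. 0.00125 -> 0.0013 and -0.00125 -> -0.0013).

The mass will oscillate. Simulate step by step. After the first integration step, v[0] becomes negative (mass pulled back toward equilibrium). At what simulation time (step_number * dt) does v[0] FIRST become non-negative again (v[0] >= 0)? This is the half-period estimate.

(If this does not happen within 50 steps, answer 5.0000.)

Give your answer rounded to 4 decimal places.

Step 0: x=[9.3000] v=[0.0000]
Step 1: x=[9.2601] v=[-0.3986]
Step 2: x=[9.1822] v=[-0.7795]
Step 3: x=[9.0696] v=[-1.1259]
Step 4: x=[8.9274] v=[-1.4224]
Step 5: x=[8.7618] v=[-1.6560]
Step 6: x=[8.5802] v=[-1.8162]
Step 7: x=[8.3906] v=[-1.8960]
Step 8: x=[8.2014] v=[-1.8918]
Step 9: x=[8.0210] v=[-1.8039]
Step 10: x=[7.8574] v=[-1.6361]
Step 11: x=[7.7178] v=[-1.3958]
Step 12: x=[7.6084] v=[-1.0937]
Step 13: x=[7.5341] v=[-0.7431]
Step 14: x=[7.4981] v=[-0.3596]
Step 15: x=[7.5021] v=[0.0398]
First v>=0 after going negative at step 15, time=1.5000

Answer: 1.5000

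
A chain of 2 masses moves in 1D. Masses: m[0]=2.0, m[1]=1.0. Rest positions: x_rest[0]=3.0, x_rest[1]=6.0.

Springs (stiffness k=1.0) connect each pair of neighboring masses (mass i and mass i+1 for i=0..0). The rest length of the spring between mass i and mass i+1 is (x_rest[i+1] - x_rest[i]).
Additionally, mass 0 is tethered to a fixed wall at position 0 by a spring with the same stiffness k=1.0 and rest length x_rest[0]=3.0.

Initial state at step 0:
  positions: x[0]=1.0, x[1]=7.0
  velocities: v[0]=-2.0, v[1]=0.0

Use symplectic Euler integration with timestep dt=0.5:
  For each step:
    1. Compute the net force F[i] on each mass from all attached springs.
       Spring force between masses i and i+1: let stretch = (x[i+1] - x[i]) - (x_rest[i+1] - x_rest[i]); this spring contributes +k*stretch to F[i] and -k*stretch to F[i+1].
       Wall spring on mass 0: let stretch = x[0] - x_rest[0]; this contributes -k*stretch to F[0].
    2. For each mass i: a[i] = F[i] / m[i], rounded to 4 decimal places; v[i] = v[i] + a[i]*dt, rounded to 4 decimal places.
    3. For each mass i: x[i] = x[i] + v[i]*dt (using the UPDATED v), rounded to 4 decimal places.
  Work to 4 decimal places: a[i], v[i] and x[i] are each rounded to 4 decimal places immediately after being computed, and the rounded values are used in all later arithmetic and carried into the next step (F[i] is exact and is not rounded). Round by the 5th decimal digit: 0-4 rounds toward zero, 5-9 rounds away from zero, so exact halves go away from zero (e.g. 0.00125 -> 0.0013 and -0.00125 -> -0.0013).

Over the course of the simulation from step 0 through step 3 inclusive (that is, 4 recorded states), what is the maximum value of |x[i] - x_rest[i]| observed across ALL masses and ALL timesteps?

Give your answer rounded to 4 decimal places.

Step 0: x=[1.0000 7.0000] v=[-2.0000 0.0000]
Step 1: x=[0.6250 6.2500] v=[-0.7500 -1.5000]
Step 2: x=[0.8750 4.8438] v=[0.5000 -2.8125]
Step 3: x=[1.5118 3.1954] v=[1.2735 -3.2969]
Max displacement = 2.8046

Answer: 2.8046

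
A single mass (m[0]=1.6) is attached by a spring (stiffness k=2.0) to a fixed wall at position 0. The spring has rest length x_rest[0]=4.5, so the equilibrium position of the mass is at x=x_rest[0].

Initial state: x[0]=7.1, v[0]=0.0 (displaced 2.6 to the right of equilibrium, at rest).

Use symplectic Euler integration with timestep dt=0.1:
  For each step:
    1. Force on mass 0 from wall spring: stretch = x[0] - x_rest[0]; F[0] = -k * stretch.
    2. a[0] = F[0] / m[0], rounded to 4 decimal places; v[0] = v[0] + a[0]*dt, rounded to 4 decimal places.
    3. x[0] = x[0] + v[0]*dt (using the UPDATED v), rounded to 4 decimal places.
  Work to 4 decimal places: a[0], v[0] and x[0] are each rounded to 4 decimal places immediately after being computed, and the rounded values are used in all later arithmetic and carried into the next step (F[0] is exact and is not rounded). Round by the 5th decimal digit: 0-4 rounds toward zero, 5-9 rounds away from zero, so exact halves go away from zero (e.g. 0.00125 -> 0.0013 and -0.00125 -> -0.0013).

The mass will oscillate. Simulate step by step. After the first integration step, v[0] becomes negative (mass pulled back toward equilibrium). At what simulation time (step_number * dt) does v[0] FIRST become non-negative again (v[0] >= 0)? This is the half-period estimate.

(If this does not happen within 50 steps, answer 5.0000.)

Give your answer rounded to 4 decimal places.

Step 0: x=[7.1000] v=[0.0000]
Step 1: x=[7.0675] v=[-0.3250]
Step 2: x=[7.0029] v=[-0.6459]
Step 3: x=[6.9070] v=[-0.9588]
Step 4: x=[6.7810] v=[-1.2597]
Step 5: x=[6.6265] v=[-1.5448]
Step 6: x=[6.4454] v=[-1.8106]
Step 7: x=[6.2400] v=[-2.0538]
Step 8: x=[6.0129] v=[-2.2713]
Step 9: x=[5.7669] v=[-2.4604]
Step 10: x=[5.5050] v=[-2.6188]
Step 11: x=[5.2306] v=[-2.7444]
Step 12: x=[4.9470] v=[-2.8357]
Step 13: x=[4.6578] v=[-2.8916]
Step 14: x=[4.3667] v=[-2.9113]
Step 15: x=[4.0772] v=[-2.8946]
Step 16: x=[3.7930] v=[-2.8418]
Step 17: x=[3.5177] v=[-2.7534]
Step 18: x=[3.2546] v=[-2.6306]
Step 19: x=[3.0071] v=[-2.4749]
Step 20: x=[2.7783] v=[-2.2883]
Step 21: x=[2.5710] v=[-2.0731]
Step 22: x=[2.3878] v=[-1.8320]
Step 23: x=[2.2310] v=[-1.5680]
Step 24: x=[2.1026] v=[-1.2844]
Step 25: x=[2.0041] v=[-0.9847]
Step 26: x=[1.9368] v=[-0.6727]
Step 27: x=[1.9016] v=[-0.3523]
Step 28: x=[1.8989] v=[-0.0275]
Step 29: x=[1.9287] v=[0.2976]
First v>=0 after going negative at step 29, time=2.9000

Answer: 2.9000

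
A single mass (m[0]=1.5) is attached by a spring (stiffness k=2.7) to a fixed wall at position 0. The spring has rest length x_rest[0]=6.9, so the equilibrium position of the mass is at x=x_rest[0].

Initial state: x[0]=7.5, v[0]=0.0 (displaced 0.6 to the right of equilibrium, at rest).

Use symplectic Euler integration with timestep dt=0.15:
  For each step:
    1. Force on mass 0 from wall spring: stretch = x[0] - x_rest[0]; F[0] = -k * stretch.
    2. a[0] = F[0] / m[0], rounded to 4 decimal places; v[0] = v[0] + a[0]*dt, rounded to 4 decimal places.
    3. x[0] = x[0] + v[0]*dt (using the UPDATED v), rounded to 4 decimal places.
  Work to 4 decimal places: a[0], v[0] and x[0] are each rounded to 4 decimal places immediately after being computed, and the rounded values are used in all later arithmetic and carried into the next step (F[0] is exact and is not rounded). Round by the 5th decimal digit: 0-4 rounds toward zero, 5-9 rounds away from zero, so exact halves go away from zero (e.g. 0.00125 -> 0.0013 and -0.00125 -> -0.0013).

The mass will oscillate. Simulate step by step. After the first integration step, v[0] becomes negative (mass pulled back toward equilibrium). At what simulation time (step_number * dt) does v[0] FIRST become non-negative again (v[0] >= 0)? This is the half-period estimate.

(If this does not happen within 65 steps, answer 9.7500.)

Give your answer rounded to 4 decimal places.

Answer: 2.4000

Derivation:
Step 0: x=[7.5000] v=[0.0000]
Step 1: x=[7.4757] v=[-0.1620]
Step 2: x=[7.4281] v=[-0.3174]
Step 3: x=[7.3591] v=[-0.4600]
Step 4: x=[7.2715] v=[-0.5840]
Step 5: x=[7.1689] v=[-0.6843]
Step 6: x=[7.0554] v=[-0.7569]
Step 7: x=[6.9356] v=[-0.7989]
Step 8: x=[6.8143] v=[-0.8085]
Step 9: x=[6.6965] v=[-0.7854]
Step 10: x=[6.5869] v=[-0.7305]
Step 11: x=[6.4900] v=[-0.6460]
Step 12: x=[6.4097] v=[-0.5353]
Step 13: x=[6.3493] v=[-0.4029]
Step 14: x=[6.3112] v=[-0.2542]
Step 15: x=[6.2969] v=[-0.0952]
Step 16: x=[6.3070] v=[0.0676]
First v>=0 after going negative at step 16, time=2.4000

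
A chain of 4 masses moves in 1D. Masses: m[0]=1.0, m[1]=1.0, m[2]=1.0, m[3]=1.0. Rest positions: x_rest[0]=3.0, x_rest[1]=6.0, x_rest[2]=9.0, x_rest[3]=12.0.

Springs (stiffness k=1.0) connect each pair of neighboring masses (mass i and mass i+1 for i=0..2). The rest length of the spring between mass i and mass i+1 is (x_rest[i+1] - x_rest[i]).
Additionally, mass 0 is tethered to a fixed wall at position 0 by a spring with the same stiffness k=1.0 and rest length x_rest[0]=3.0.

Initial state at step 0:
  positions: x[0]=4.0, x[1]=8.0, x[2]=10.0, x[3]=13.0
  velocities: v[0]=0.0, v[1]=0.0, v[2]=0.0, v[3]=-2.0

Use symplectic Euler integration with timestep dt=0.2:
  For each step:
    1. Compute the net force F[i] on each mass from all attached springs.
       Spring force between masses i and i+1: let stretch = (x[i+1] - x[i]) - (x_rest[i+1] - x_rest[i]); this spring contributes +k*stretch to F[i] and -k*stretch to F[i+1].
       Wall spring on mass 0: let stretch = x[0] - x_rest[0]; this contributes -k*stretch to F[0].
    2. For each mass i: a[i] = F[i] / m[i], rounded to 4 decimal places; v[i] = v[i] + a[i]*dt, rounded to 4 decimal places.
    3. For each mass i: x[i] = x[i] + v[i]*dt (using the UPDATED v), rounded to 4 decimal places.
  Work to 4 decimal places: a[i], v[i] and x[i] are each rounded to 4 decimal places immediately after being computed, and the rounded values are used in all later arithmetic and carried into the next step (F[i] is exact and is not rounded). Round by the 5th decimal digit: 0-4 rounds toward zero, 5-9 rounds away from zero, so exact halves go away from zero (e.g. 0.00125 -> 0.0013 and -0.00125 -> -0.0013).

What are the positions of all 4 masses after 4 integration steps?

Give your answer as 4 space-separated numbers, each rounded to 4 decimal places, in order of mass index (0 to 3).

Step 0: x=[4.0000 8.0000 10.0000 13.0000] v=[0.0000 0.0000 0.0000 -2.0000]
Step 1: x=[4.0000 7.9200 10.0400 12.6000] v=[0.0000 -0.4000 0.2000 -2.0000]
Step 2: x=[3.9968 7.7680 10.0976 12.2176] v=[-0.0160 -0.7600 0.2880 -1.9120]
Step 3: x=[3.9846 7.5583 10.1468 11.8704] v=[-0.0611 -1.0483 0.2461 -1.7360]
Step 4: x=[3.9559 7.3092 10.1614 11.5743] v=[-0.1433 -1.2453 0.0731 -1.4807]

Answer: 3.9559 7.3092 10.1614 11.5743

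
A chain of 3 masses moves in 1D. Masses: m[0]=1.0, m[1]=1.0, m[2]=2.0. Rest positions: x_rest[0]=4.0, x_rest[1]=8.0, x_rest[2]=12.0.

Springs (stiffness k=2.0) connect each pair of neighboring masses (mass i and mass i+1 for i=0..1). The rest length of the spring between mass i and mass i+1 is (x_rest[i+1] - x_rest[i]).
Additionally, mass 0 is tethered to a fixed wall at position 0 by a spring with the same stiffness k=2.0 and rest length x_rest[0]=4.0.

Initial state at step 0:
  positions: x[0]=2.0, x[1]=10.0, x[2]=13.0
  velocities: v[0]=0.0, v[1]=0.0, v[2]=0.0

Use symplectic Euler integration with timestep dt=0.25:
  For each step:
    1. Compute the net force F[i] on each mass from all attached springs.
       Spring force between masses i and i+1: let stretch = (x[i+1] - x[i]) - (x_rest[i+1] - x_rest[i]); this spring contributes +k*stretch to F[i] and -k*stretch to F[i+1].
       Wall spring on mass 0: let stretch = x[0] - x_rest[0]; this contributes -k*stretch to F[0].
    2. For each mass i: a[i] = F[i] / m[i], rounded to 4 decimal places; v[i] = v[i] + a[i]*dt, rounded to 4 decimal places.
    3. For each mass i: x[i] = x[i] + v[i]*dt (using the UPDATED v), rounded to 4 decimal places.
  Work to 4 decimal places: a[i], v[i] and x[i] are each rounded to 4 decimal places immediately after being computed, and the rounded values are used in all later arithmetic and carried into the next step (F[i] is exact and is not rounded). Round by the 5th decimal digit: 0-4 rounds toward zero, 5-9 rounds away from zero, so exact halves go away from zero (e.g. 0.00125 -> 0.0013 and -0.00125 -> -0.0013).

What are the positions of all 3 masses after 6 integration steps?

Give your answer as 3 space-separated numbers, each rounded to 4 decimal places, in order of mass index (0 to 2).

Answer: 5.9055 7.9200 12.5730

Derivation:
Step 0: x=[2.0000 10.0000 13.0000] v=[0.0000 0.0000 0.0000]
Step 1: x=[2.7500 9.3750 13.0625] v=[3.0000 -2.5000 0.2500]
Step 2: x=[3.9844 8.3828 13.1445] v=[4.9375 -3.9688 0.3281]
Step 3: x=[5.2705 7.4360 13.1789] v=[5.1445 -3.7872 0.1377]
Step 4: x=[6.1685 6.9364 13.1044] v=[3.5920 -1.9985 -0.2980]
Step 5: x=[6.3914 7.1118 12.8944] v=[0.8917 0.7016 -0.8400]
Step 6: x=[5.9055 7.9200 12.5730] v=[-1.9438 3.2327 -1.2857]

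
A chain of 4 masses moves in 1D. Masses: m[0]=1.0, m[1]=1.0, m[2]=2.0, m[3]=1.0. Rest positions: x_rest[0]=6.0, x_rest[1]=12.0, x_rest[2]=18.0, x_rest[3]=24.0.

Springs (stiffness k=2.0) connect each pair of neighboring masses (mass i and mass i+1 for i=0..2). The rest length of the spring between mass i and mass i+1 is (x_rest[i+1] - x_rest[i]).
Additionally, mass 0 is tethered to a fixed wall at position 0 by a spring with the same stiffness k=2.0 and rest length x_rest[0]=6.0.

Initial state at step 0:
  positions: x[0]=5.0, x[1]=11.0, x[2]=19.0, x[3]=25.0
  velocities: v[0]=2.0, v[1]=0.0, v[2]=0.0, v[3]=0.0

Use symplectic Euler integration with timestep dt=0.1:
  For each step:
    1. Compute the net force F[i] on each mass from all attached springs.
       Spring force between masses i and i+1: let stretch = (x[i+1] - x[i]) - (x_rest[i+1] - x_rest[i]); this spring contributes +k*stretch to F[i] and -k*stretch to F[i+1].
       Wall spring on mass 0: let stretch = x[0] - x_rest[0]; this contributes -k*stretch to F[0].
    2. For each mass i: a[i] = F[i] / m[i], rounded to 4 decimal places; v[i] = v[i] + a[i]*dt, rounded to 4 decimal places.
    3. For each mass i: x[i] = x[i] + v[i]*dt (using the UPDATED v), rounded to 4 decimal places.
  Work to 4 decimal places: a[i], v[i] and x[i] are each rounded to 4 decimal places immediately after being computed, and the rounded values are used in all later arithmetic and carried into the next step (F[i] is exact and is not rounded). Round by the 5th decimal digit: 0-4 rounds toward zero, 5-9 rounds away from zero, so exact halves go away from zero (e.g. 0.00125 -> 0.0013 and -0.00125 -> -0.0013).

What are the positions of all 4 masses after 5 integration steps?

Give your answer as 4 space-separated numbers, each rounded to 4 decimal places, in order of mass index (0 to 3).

Step 0: x=[5.0000 11.0000 19.0000 25.0000] v=[2.0000 0.0000 0.0000 0.0000]
Step 1: x=[5.2200 11.0400 18.9800 25.0000] v=[2.2000 0.4000 -0.2000 0.0000]
Step 2: x=[5.4520 11.1224 18.9408 24.9996] v=[2.3200 0.8240 -0.3920 -0.0040]
Step 3: x=[5.6884 11.2478 18.8840 24.9980] v=[2.3637 1.2536 -0.5680 -0.0158]
Step 4: x=[5.9222 11.4147 18.8120 24.9941] v=[2.3379 1.6690 -0.7202 -0.0386]
Step 5: x=[6.1474 11.6197 18.7278 24.9866] v=[2.2520 2.0500 -0.8417 -0.0750]

Answer: 6.1474 11.6197 18.7278 24.9866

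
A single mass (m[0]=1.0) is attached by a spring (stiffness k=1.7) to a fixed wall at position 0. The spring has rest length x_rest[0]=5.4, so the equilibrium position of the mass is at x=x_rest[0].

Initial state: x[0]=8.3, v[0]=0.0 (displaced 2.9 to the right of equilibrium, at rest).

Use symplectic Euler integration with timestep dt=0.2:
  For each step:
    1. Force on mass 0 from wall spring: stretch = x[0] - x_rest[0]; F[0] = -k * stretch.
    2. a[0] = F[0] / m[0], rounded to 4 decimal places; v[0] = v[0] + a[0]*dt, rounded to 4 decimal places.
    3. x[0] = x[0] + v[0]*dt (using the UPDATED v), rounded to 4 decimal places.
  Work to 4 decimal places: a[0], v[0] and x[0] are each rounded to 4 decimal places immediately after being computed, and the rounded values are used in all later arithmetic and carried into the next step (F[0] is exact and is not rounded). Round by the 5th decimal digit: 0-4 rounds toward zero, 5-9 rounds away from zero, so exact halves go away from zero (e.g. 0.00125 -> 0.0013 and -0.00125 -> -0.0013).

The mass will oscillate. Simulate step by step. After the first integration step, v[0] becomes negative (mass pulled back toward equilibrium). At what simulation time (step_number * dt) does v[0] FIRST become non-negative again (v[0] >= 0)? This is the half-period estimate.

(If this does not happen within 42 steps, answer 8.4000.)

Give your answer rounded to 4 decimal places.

Step 0: x=[8.3000] v=[0.0000]
Step 1: x=[8.1028] v=[-0.9860]
Step 2: x=[7.7218] v=[-1.9050]
Step 3: x=[7.1829] v=[-2.6944]
Step 4: x=[6.5228] v=[-3.3006]
Step 5: x=[5.7863] v=[-3.6824]
Step 6: x=[5.0236] v=[-3.8137]
Step 7: x=[4.2865] v=[-3.6857]
Step 8: x=[3.6251] v=[-3.3071]
Step 9: x=[3.0844] v=[-2.7036]
Step 10: x=[2.7011] v=[-1.9163]
Step 11: x=[2.5014] v=[-0.9987]
Step 12: x=[2.4988] v=[-0.0132]
Step 13: x=[2.6934] v=[0.9732]
First v>=0 after going negative at step 13, time=2.6000

Answer: 2.6000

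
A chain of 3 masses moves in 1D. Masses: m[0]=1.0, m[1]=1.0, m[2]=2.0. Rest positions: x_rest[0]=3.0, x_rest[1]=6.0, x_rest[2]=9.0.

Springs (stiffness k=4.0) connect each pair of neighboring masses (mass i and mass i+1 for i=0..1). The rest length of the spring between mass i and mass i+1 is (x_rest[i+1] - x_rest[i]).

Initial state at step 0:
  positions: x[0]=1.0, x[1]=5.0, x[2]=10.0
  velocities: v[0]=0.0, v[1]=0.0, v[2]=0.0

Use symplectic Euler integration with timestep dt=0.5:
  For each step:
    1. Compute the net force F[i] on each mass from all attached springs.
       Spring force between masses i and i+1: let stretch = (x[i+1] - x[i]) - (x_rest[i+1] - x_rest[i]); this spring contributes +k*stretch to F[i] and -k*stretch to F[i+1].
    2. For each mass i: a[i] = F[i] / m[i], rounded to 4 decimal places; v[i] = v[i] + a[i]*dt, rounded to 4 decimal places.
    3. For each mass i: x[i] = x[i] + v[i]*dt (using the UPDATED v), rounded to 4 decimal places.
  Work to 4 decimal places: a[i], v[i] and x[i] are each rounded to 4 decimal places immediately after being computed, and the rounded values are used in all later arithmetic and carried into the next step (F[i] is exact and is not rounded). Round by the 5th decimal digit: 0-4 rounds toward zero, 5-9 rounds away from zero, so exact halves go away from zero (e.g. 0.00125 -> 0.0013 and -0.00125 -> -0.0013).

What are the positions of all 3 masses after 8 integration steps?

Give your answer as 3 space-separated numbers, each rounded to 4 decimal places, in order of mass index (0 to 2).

Answer: 1.8125 5.7188 9.2344

Derivation:
Step 0: x=[1.0000 5.0000 10.0000] v=[0.0000 0.0000 0.0000]
Step 1: x=[2.0000 6.0000 9.0000] v=[2.0000 2.0000 -2.0000]
Step 2: x=[4.0000 6.0000 8.0000] v=[4.0000 0.0000 -2.0000]
Step 3: x=[5.0000 6.0000 7.5000] v=[2.0000 0.0000 -1.0000]
Step 4: x=[4.0000 6.5000 7.7500] v=[-2.0000 1.0000 0.5000]
Step 5: x=[2.5000 5.7500 8.8750] v=[-3.0000 -1.5000 2.2500]
Step 6: x=[1.2500 4.8750 9.9375] v=[-2.5000 -1.7500 2.1250]
Step 7: x=[0.6250 5.4375 9.9688] v=[-1.2500 1.1250 0.0625]
Step 8: x=[1.8125 5.7188 9.2344] v=[2.3750 0.5626 -1.4688]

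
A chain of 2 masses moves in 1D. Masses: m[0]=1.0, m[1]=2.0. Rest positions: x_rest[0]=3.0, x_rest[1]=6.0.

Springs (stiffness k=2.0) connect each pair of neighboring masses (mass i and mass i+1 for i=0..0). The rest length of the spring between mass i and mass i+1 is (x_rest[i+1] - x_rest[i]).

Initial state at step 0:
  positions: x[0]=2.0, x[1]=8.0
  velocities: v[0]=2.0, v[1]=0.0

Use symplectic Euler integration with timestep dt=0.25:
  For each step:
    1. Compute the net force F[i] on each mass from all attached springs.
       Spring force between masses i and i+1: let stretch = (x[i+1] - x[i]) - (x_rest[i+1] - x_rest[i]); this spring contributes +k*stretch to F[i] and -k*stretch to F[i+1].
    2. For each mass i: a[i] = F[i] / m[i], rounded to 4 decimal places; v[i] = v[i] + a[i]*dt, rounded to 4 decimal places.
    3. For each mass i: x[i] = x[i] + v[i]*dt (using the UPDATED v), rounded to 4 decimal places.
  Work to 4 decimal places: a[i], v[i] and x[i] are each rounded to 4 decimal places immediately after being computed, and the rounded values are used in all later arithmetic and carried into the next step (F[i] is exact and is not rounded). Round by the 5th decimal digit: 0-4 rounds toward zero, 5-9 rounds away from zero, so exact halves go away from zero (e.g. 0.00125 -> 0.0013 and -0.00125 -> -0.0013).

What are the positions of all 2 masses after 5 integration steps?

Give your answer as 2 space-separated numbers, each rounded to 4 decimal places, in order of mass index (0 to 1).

Answer: 6.9904 6.7549

Derivation:
Step 0: x=[2.0000 8.0000] v=[2.0000 0.0000]
Step 1: x=[2.8750 7.8125] v=[3.5000 -0.7500]
Step 2: x=[3.9922 7.5039] v=[4.4688 -1.2344]
Step 3: x=[5.1734 7.1633] v=[4.7247 -1.3623]
Step 4: x=[6.2283 6.8859] v=[4.2197 -1.1098]
Step 5: x=[6.9904 6.7549] v=[3.0485 -0.5242]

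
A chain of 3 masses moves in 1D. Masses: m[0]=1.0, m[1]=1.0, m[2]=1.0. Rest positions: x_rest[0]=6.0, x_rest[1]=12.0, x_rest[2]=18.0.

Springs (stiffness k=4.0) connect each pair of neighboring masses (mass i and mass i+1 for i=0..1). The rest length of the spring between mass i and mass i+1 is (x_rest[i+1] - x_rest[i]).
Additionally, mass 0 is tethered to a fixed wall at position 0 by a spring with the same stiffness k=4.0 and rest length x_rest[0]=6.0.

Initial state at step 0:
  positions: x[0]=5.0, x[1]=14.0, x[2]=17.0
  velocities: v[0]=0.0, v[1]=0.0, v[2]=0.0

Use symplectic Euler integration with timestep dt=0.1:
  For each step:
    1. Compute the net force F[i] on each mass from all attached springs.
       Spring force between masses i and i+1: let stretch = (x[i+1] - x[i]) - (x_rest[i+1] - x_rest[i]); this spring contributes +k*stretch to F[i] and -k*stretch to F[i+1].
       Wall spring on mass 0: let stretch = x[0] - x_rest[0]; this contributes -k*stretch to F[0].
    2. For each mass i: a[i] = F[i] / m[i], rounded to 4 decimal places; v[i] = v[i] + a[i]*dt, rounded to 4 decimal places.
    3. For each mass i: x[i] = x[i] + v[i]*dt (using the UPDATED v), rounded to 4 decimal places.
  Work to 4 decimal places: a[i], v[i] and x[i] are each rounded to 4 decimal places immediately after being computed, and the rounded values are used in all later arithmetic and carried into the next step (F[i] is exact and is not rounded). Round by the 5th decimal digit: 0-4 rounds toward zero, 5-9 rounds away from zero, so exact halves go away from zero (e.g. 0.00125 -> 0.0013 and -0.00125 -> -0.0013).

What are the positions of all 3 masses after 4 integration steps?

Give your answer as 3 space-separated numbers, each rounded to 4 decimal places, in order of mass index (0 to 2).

Answer: 6.2847 12.0292 17.9963

Derivation:
Step 0: x=[5.0000 14.0000 17.0000] v=[0.0000 0.0000 0.0000]
Step 1: x=[5.1600 13.7600 17.1200] v=[1.6000 -2.4000 1.2000]
Step 2: x=[5.4576 13.3104 17.3456] v=[2.9760 -4.4960 2.2560]
Step 3: x=[5.8510 12.7081 17.6498] v=[3.9341 -6.0230 3.0419]
Step 4: x=[6.2847 12.0292 17.9963] v=[4.3365 -6.7892 3.4652]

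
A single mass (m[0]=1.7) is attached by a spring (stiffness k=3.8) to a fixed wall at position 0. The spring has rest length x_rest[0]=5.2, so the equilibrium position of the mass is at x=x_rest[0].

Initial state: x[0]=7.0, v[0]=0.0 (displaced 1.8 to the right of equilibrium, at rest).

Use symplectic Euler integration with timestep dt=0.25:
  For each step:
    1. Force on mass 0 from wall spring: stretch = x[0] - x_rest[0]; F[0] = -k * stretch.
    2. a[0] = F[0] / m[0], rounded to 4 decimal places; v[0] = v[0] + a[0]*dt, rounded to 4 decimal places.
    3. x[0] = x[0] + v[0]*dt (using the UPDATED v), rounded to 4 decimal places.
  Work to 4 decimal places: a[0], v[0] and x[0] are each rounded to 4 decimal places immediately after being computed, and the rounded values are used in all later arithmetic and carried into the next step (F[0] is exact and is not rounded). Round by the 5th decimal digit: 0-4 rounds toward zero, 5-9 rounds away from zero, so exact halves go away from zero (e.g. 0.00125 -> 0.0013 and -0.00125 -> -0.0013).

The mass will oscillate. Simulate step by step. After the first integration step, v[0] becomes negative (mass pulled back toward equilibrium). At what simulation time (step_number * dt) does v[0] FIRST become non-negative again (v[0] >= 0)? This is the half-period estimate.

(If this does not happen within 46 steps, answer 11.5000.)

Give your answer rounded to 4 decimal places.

Step 0: x=[7.0000] v=[0.0000]
Step 1: x=[6.7485] v=[-1.0059]
Step 2: x=[6.2807] v=[-1.8713]
Step 3: x=[5.6619] v=[-2.4752]
Step 4: x=[4.9786] v=[-2.7333]
Step 5: x=[4.3262] v=[-2.6096]
Step 6: x=[3.7959] v=[-2.1213]
Step 7: x=[3.4617] v=[-1.3367]
Step 8: x=[3.3704] v=[-0.3653]
Step 9: x=[3.5347] v=[0.6571]
First v>=0 after going negative at step 9, time=2.2500

Answer: 2.2500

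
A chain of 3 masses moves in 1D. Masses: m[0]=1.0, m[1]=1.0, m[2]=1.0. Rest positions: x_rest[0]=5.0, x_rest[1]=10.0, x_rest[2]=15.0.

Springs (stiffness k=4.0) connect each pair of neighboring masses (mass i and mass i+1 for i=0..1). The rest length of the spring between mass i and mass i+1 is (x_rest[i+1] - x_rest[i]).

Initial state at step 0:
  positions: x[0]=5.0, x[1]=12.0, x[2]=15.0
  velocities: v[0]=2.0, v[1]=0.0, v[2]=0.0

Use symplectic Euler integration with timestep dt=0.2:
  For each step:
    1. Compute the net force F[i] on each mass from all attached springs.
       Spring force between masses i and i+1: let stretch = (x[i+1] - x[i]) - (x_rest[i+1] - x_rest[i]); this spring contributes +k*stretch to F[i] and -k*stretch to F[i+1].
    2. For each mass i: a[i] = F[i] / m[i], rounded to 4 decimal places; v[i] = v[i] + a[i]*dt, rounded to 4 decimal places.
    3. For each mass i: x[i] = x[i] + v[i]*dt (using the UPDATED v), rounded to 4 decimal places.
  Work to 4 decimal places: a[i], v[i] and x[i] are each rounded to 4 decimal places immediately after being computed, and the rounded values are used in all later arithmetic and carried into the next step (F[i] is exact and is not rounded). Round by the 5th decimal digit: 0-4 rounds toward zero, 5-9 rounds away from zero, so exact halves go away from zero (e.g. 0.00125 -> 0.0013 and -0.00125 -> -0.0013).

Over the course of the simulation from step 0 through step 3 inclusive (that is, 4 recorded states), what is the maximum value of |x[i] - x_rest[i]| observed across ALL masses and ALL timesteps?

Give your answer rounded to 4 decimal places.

Step 0: x=[5.0000 12.0000 15.0000] v=[2.0000 0.0000 0.0000]
Step 1: x=[5.7200 11.3600 15.3200] v=[3.6000 -3.2000 1.6000]
Step 2: x=[6.5424 10.4512 15.8064] v=[4.1120 -4.5440 2.4320]
Step 3: x=[7.1902 9.7738 16.2360] v=[3.2390 -3.3869 2.1478]
Max displacement = 2.1902

Answer: 2.1902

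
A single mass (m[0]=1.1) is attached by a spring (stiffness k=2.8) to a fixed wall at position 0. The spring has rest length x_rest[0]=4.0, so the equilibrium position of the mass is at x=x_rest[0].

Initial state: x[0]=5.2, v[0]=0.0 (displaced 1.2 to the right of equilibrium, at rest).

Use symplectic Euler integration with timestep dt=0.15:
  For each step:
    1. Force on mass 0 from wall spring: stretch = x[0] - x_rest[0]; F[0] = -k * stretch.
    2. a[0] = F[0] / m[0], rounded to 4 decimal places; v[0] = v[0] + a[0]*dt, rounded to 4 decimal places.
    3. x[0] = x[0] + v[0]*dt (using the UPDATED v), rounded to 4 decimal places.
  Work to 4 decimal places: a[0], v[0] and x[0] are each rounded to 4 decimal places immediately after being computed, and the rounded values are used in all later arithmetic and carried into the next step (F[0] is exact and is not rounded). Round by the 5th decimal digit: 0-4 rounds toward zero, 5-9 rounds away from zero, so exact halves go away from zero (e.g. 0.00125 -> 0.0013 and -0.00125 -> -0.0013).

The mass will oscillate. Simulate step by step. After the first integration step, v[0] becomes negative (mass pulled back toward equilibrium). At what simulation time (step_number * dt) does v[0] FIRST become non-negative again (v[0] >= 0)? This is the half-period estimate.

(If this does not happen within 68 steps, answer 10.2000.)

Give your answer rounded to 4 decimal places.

Step 0: x=[5.2000] v=[0.0000]
Step 1: x=[5.1313] v=[-0.4582]
Step 2: x=[4.9978] v=[-0.8902]
Step 3: x=[4.8071] v=[-1.2712]
Step 4: x=[4.5702] v=[-1.5794]
Step 5: x=[4.3006] v=[-1.7971]
Step 6: x=[4.0138] v=[-1.9119]
Step 7: x=[3.7262] v=[-1.9172]
Step 8: x=[3.4543] v=[-1.8127]
Step 9: x=[3.2137] v=[-1.6043]
Step 10: x=[3.0181] v=[-1.3041]
Step 11: x=[2.8787] v=[-0.9292]
Step 12: x=[2.8035] v=[-0.5011]
Step 13: x=[2.7969] v=[-0.0443]
Step 14: x=[2.8592] v=[0.4151]
First v>=0 after going negative at step 14, time=2.1000

Answer: 2.1000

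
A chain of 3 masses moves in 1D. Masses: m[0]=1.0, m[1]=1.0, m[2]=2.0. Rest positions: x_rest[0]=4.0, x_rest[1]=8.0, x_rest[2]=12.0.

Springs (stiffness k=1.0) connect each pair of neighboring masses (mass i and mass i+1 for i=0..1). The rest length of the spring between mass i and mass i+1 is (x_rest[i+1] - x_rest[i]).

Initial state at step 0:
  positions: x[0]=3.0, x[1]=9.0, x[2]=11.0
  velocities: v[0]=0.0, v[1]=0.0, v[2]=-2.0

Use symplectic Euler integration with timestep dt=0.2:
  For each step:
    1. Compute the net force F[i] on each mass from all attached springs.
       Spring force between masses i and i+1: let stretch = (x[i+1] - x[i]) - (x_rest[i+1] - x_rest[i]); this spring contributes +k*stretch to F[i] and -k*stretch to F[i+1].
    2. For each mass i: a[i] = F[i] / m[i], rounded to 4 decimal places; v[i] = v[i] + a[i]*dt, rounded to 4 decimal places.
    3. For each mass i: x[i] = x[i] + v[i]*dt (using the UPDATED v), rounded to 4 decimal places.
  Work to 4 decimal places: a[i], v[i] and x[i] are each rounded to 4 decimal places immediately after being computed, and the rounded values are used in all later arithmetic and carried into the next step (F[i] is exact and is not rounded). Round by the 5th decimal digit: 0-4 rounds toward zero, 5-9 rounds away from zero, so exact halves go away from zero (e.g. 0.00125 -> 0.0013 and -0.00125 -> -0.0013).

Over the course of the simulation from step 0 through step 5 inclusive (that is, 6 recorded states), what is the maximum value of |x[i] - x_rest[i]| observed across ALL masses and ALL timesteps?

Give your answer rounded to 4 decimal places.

Answer: 2.3780

Derivation:
Step 0: x=[3.0000 9.0000 11.0000] v=[0.0000 0.0000 -2.0000]
Step 1: x=[3.0800 8.8400 10.6400] v=[0.4000 -0.8000 -1.8000]
Step 2: x=[3.2304 8.5216 10.3240] v=[0.7520 -1.5920 -1.5800]
Step 3: x=[3.4324 8.0636 10.0520] v=[1.0102 -2.2898 -1.3602]
Step 4: x=[3.6597 7.4999 9.8202] v=[1.1364 -2.8184 -1.1590]
Step 5: x=[3.8806 6.8754 9.6220] v=[1.1044 -3.1224 -0.9910]
Max displacement = 2.3780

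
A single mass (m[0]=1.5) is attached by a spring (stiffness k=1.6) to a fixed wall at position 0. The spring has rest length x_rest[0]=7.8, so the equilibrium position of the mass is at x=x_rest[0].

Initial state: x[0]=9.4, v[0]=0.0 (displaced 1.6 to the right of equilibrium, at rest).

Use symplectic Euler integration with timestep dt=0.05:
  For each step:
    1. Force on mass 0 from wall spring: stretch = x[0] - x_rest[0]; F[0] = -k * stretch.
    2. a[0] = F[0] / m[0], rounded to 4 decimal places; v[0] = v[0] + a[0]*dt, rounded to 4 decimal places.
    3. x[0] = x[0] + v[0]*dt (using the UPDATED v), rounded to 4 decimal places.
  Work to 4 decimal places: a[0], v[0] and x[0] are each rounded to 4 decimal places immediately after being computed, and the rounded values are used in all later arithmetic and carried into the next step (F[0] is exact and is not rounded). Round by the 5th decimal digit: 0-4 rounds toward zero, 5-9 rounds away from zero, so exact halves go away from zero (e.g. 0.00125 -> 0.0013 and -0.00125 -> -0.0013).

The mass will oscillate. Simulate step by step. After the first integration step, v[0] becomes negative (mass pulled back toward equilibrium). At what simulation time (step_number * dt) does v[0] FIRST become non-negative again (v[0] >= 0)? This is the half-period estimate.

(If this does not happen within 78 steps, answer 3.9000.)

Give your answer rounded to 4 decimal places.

Step 0: x=[9.4000] v=[0.0000]
Step 1: x=[9.3957] v=[-0.0853]
Step 2: x=[9.3872] v=[-0.1704]
Step 3: x=[9.3744] v=[-0.2551]
Step 4: x=[9.3574] v=[-0.3391]
Step 5: x=[9.3363] v=[-0.4222]
Step 6: x=[9.3111] v=[-0.5041]
Step 7: x=[9.2819] v=[-0.5847]
Step 8: x=[9.2487] v=[-0.6637]
Step 9: x=[9.2117] v=[-0.7410]
Step 10: x=[9.1709] v=[-0.8163]
Step 11: x=[9.1264] v=[-0.8894]
Step 12: x=[9.0784] v=[-0.9601]
Step 13: x=[9.0270] v=[-1.0283]
Step 14: x=[8.9723] v=[-1.0937]
Step 15: x=[8.9145] v=[-1.1562]
Step 16: x=[8.8537] v=[-1.2156]
Step 17: x=[8.7901] v=[-1.2718]
Step 18: x=[8.7239] v=[-1.3246]
Step 19: x=[8.6552] v=[-1.3739]
Step 20: x=[8.5842] v=[-1.4195]
Step 21: x=[8.5111] v=[-1.4613]
Step 22: x=[8.4361] v=[-1.4992]
Step 23: x=[8.3594] v=[-1.5331]
Step 24: x=[8.2813] v=[-1.5629]
Step 25: x=[8.2019] v=[-1.5886]
Step 26: x=[8.1214] v=[-1.6100]
Step 27: x=[8.0400] v=[-1.6271]
Step 28: x=[7.9580] v=[-1.6399]
Step 29: x=[7.8756] v=[-1.6483]
Step 30: x=[7.7930] v=[-1.6523]
Step 31: x=[7.7104] v=[-1.6519]
Step 32: x=[7.6280] v=[-1.6471]
Step 33: x=[7.5461] v=[-1.6379]
Step 34: x=[7.4649] v=[-1.6244]
Step 35: x=[7.3846] v=[-1.6065]
Step 36: x=[7.3054] v=[-1.5843]
Step 37: x=[7.2275] v=[-1.5579]
Step 38: x=[7.1511] v=[-1.5274]
Step 39: x=[7.0765] v=[-1.4928]
Step 40: x=[7.0038] v=[-1.4542]
Step 41: x=[6.9332] v=[-1.4117]
Step 42: x=[6.8649] v=[-1.3655]
Step 43: x=[6.7991] v=[-1.3156]
Step 44: x=[6.7360] v=[-1.2622]
Step 45: x=[6.6757] v=[-1.2055]
Step 46: x=[6.6184] v=[-1.1455]
Step 47: x=[6.5643] v=[-1.0825]
Step 48: x=[6.5135] v=[-1.0166]
Step 49: x=[6.4661] v=[-0.9480]
Step 50: x=[6.4223] v=[-0.8769]
Step 51: x=[6.3821] v=[-0.8034]
Step 52: x=[6.3457] v=[-0.7278]
Step 53: x=[6.3132] v=[-0.6502]
Step 54: x=[6.2847] v=[-0.5709]
Step 55: x=[6.2602] v=[-0.4901]
Step 56: x=[6.2398] v=[-0.4080]
Step 57: x=[6.2236] v=[-0.3248]
Step 58: x=[6.2116] v=[-0.2407]
Step 59: x=[6.2038] v=[-0.1560]
Step 60: x=[6.2003] v=[-0.0709]
Step 61: x=[6.2010] v=[0.0144]
First v>=0 after going negative at step 61, time=3.0500

Answer: 3.0500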